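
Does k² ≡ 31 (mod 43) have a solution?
By Euler's criterion: 31^{21} ≡ 1 (mod 43). Since this equals 1, 31 is a QR.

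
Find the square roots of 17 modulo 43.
The square roots of 17 mod 43 are 24 and 19. Verify: 24² = 576 ≡ 17 (mod 43)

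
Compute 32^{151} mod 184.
128

Using successive squaring:
Binary expansion of 151: 10010111
Powers of 32 mod 184 (each is the square of the previous):
  32^1 ≡ 32 (mod 184)
  32^2 ≡ 32² = 1024 ≡ 104 (mod 184)
  32^4 ≡ 104² = 10816 ≡ 144 (mod 184)
  32^8 ≡ 144² = 20736 ≡ 128 (mod 184)
  32^16 ≡ 128² = 16384 ≡ 8 (mod 184)
  32^32 ≡ 8² = 64 ≡ 64 (mod 184)
  32^64 ≡ 64² = 4096 ≡ 48 (mod 184)
  32^128 ≡ 48² = 2304 ≡ 96 (mod 184)
151 = 128 + 16 + 4 + 2 + 1, so 32^151 = 32^128 × 32^16 × 32^4 × 32^2 × 32^1 ≡ 96 × 8 × 144 × 104 × 32 (mod 184)
Multiplying step by step:
  96 × 8 = 768 ≡ 32 (mod 184)
  32 × 144 = 4608 ≡ 8 (mod 184)
  8 × 104 = 832 ≡ 96 (mod 184)
  96 × 32 = 3072 ≡ 128 (mod 184)
Result: 32^151 ≡ 128 (mod 184)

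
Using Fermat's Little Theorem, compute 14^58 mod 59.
By Fermat's Little Theorem, 14^{58} ≡ 1 (mod 59) since 59 is prime and gcd(14, 59) = 1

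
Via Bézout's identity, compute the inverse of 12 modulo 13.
Extended GCD: 12(-1) + 13(1) = 1. So 12^(-1) ≡ 12 ≡ 12 (mod 13). Verify: 12 × 12 = 144 ≡ 1 (mod 13)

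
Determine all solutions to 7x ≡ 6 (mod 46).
14

Since gcd(7, 46) = 1 divides 6, a solution exists.
Multiply both sides by the inverse of 7 mod 46:
  7^(-1) mod 46 = 33
  x ≡ 33 × 6 ≡ 198 ≡ 14 (mod 46)
Verification: 7 × 14 = 98 = 2 × 46 + 6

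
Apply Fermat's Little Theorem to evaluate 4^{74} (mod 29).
24

By Fermat's Little Theorem, a^(p-1) ≡ 1 (mod p) for prime p and gcd(a, p) = 1
Here p = 29, so 4^28 ≡ 1 (mod 29)
We can reduce the exponent: 74 mod 28 = 18
So 4^74 ≡ 4^18 (mod 29)
Computing: 4^18 mod 29 = 24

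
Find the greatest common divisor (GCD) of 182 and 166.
2

Using the Euclidean algorithm:
182 = 1 × 166 + 16
166 = 10 × 16 + 6
16 = 2 × 6 + 4
6 = 1 × 4 + 2
4 = 2 × 2 + 0

GCD(182, 166) = 2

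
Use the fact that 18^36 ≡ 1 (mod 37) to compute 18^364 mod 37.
By Fermat: 18^{36} ≡ 1 (mod 37). 364 ≡ 4 (mod 36). So 18^{364} ≡ 18^{4} ≡ 7 (mod 37)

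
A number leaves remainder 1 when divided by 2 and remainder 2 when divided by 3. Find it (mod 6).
M = 2 × 3 = 6. M₁ = 3, y₁ ≡ 1 (mod 2). M₂ = 2, y₂ ≡ 2 (mod 3). k = 1×3×1 + 2×2×2 ≡ 5 (mod 6)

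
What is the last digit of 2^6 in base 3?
6 = 4 + 2 (binary 110). Repeated squaring mod 3: 2^1 ≡ 2; 2^2 ≡ 2² = 4 ≡ 1; 2^4 ≡ 1² = 1 ≡ 1. Multiply: 2^6 = 2^4 × 2^2 ≡ 1 × 1 (mod 3): 1 × 1 = 1 ≡ 1. So 2^6 ≡ 1 (mod 3).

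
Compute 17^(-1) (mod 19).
9

Using Extended Euclidean Algorithm:
gcd(17, 19) = 1
Bezout coefficients: 17 × 9 + 19 × -8 = 1
So 17 × 9 ≡ 1 (mod 19)
The inverse is 9 mod 19 = 9
Verification: 17 × 9 = 153 = 8 × 19 + 1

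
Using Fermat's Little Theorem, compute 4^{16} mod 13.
9

By Fermat's Little Theorem, a^(p-1) ≡ 1 (mod p) for prime p and gcd(a, p) = 1
Here p = 13, so 4^12 ≡ 1 (mod 13)
We can reduce the exponent: 16 mod 12 = 4
So 4^16 ≡ 4^4 (mod 13)
Computing: 4^4 mod 13 = 9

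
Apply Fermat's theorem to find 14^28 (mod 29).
By Fermat's Little Theorem, 14^{28} ≡ 1 (mod 29) since 29 is prime and gcd(14, 29) = 1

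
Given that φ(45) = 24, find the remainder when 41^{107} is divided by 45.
By Euler: 41^{24} ≡ 1 (mod 45) since gcd(41, 45) = 1. 107 = 4×24 + 11. So 41^{107} ≡ 41^{11} ≡ 11 (mod 45)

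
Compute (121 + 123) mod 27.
1

(121 + 123) = 244
244 mod 27 = 1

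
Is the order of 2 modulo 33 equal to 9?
No, the actual order is 10, not 9.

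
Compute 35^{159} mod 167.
163

Using successive squaring:
Binary expansion of 159: 10011111
Powers of 35 mod 167 (each is the square of the previous):
  35^1 ≡ 35 (mod 167)
  35^2 ≡ 35² = 1225 ≡ 56 (mod 167)
  35^4 ≡ 56² = 3136 ≡ 130 (mod 167)
  35^8 ≡ 130² = 16900 ≡ 33 (mod 167)
  35^16 ≡ 33² = 1089 ≡ 87 (mod 167)
  35^32 ≡ 87² = 7569 ≡ 54 (mod 167)
  35^64 ≡ 54² = 2916 ≡ 77 (mod 167)
  35^128 ≡ 77² = 5929 ≡ 84 (mod 167)
159 = 128 + 16 + 8 + 4 + 2 + 1, so 35^159 = 35^128 × 35^16 × 35^8 × 35^4 × 35^2 × 35^1 ≡ 84 × 87 × 33 × 130 × 56 × 35 (mod 167)
Multiplying step by step:
  84 × 87 = 7308 ≡ 127 (mod 167)
  127 × 33 = 4191 ≡ 16 (mod 167)
  16 × 130 = 2080 ≡ 76 (mod 167)
  76 × 56 = 4256 ≡ 81 (mod 167)
  81 × 35 = 2835 ≡ 163 (mod 167)
Result: 35^159 ≡ 163 (mod 167)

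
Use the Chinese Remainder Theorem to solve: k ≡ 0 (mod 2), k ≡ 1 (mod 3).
M = 2 × 3 = 6. M₁ = 3, y₁ ≡ 1 (mod 2). M₂ = 2, y₂ ≡ 2 (mod 3). k = 0×3×1 + 1×2×2 ≡ 4 (mod 6)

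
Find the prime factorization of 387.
3^2 × 43

Divide by primes starting from smallest:
387 ÷ 3 = 129
129 ÷ 3 = 43
43 ÷ 43 = 1

387 = 3^2 × 43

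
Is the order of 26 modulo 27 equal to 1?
No, the actual order is 2, not 1.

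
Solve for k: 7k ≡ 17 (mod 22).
15

Since gcd(7, 22) = 1 divides 17, a solution exists.
Multiply both sides by the inverse of 7 mod 22:
  7^(-1) mod 22 = 19
  x ≡ 19 × 17 ≡ 323 ≡ 15 (mod 22)
Verification: 7 × 15 = 105 = 4 × 22 + 17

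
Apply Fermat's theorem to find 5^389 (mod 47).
By Fermat: 5^{46} ≡ 1 (mod 47). 389 = 8×46 + 21. So 5^{389} ≡ 5^{21} ≡ 15 (mod 47)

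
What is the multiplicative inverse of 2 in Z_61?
31

Using Extended Euclidean Algorithm:
gcd(2, 61) = 1
Bezout coefficients: 2 × -30 + 61 × 1 = 1
So 2 × -30 ≡ 1 (mod 61)
The inverse is -30 mod 61 = 31
Verification: 2 × 31 = 62 = 1 × 61 + 1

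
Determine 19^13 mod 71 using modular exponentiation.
Using repeated squaring. 13 = 8 + 4 + 1 (binary 1101). Repeated squaring mod 71: 19^1 ≡ 19; 19^2 ≡ 19² = 361 ≡ 6; 19^4 ≡ 6² = 36 ≡ 36; 19^8 ≡ 36² = 1296 ≡ 18. Multiply: 19^13 = 19^8 × 19^4 × 19^1 ≡ 18 × 36 × 19 (mod 71): 18 × 36 = 648 ≡ 9; 9 × 19 = 171 ≡ 29. So 19^13 ≡ 29 (mod 71).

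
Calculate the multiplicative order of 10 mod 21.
Powers of 10 mod 21: 10^1≡10, 10^2≡16, 10^3≡13, 10^4≡4, 10^5≡19, 10^6≡1. Order = 6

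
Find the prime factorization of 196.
2^2 × 7^2

Divide by primes starting from smallest:
196 ÷ 2 = 98
98 ÷ 2 = 49
49 ÷ 7 = 7
7 ÷ 7 = 1

196 = 2^2 × 7^2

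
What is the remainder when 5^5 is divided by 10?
5 = 4 + 1 (binary 101). Repeated squaring mod 10: 5^1 ≡ 5; 5^2 ≡ 5² = 25 ≡ 5; 5^4 ≡ 5² = 25 ≡ 5. Multiply: 5^5 = 5^4 × 5^1 ≡ 5 × 5 (mod 10): 5 × 5 = 25 ≡ 5. So 5^5 ≡ 5 (mod 10).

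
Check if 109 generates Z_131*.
p - 1 = 130 has prime divisors 2, 5, 13. Check 109^(130/q) mod 131 for each: 109^(130/2) = 109^65 ≡ 1, 109^(130/5) = 109^26 ≡ 58, 109^(130/13) = 109^10 ≡ 80 (mod 131). Since 109^65 ≡ 1 (mod 131), the order of 109 divides 65 (in fact the order is 65) ≠ 130, so it is not a primitive root.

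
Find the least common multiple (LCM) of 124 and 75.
9300

First find GCD(124, 75) using the Euclidean algorithm:
124 = 1 × 75 + 49
75 = 1 × 49 + 26
49 = 1 × 26 + 23
26 = 1 × 23 + 3
23 = 7 × 3 + 2
3 = 1 × 2 + 1
2 = 2 × 1 + 0
GCD(124, 75) = 1

LCM formula: LCM(a, b) = (a × b) / GCD(a, b)
LCM(124, 75) = (124 × 75) / 1
LCM(124, 75) = 9300 / 1
LCM(124, 75) = 9300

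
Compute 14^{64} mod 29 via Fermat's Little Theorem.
23

By Fermat's Little Theorem, a^(p-1) ≡ 1 (mod p) for prime p and gcd(a, p) = 1
Here p = 29, so 14^28 ≡ 1 (mod 29)
We can reduce the exponent: 64 mod 28 = 8
So 14^64 ≡ 14^8 (mod 29)
Computing: 14^8 mod 29 = 23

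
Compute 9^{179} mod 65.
29

Using successive squaring:
Binary expansion of 179: 10110011
Powers of 9 mod 65 (each is the square of the previous):
  9^1 ≡ 9 (mod 65)
  9^2 ≡ 9² = 81 ≡ 16 (mod 65)
  9^4 ≡ 16² = 256 ≡ 61 (mod 65)
  9^8 ≡ 61² = 3721 ≡ 16 (mod 65)
  9^16 ≡ 16² = 256 ≡ 61 (mod 65)
  9^32 ≡ 61² = 3721 ≡ 16 (mod 65)
  9^64 ≡ 16² = 256 ≡ 61 (mod 65)
  9^128 ≡ 61² = 3721 ≡ 16 (mod 65)
179 = 128 + 32 + 16 + 2 + 1, so 9^179 = 9^128 × 9^32 × 9^16 × 9^2 × 9^1 ≡ 16 × 16 × 61 × 16 × 9 (mod 65)
Multiplying step by step:
  16 × 16 = 256 ≡ 61 (mod 65)
  61 × 61 = 3721 ≡ 16 (mod 65)
  16 × 16 = 256 ≡ 61 (mod 65)
  61 × 9 = 549 ≡ 29 (mod 65)
Result: 9^179 ≡ 29 (mod 65)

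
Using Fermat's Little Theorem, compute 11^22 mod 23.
By Fermat's Little Theorem, 11^{22} ≡ 1 (mod 23) since 23 is prime and gcd(11, 23) = 1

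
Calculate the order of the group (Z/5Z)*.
4

Prime factorization: 5 = 5
Using the formula φ(n) = n × Π(1 - 1/p) for each prime factor p:
φ(5) = 5 × (1 - 1/5)
φ(5) = 4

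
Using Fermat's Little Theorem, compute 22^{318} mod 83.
26

By Fermat's Little Theorem, a^(p-1) ≡ 1 (mod p) for prime p and gcd(a, p) = 1
Here p = 83, so 22^82 ≡ 1 (mod 83)
We can reduce the exponent: 318 mod 82 = 72
So 22^318 ≡ 22^72 (mod 83)
Computing: 22^72 mod 83 = 26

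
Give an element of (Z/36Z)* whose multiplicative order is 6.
29 has order 6 mod 36 since 29^{6} ≡ 1 (mod 36) and no smaller power works.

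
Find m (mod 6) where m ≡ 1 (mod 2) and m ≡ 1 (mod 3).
M = 2 × 3 = 6. M₁ = 3, y₁ ≡ 1 (mod 2). M₂ = 2, y₂ ≡ 2 (mod 3). m = 1×3×1 + 1×2×2 ≡ 1 (mod 6)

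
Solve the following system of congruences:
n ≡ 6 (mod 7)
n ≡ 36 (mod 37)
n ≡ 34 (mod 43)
9064

Using the Chinese Remainder Theorem:
M = product of moduli = 11137
For equation 1: M_1 = 1591, 1591 ≡ 2 (mod 7), inverse of 1591 mod 7 is 4 (check: 2 × 4 = 8 ≡ 1 (mod 7))
For equation 2: M_2 = 301, 301 ≡ 5 (mod 37), inverse of 301 mod 37 is 15 (check: 5 × 15 = 75 ≡ 1 (mod 37))
For equation 3: M_3 = 259, 259 ≡ 1 (mod 43), inverse of 259 mod 43 is 1 (check: 1 × 1 = 1 ≡ 1 (mod 43))
Combine: n ≡ Σ r_i×M_i×(M_i⁻¹ mod m_i) = 6×1591×4 + 36×301×15 + 34×259×1 = 38184 + 162540 + 8806 = 209530
209530 mod 11137 = 9064
n ≡ 9064 (mod 11137)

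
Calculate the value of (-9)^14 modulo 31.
Using repeated squaring. (-9) ≡ 22 (mod 31). 14 = 8 + 4 + 2 (binary 1110). Repeated squaring mod 31: 22^1 ≡ 22; 22^2 ≡ 22² = 484 ≡ 19; 22^4 ≡ 19² = 361 ≡ 20; 22^8 ≡ 20² = 400 ≡ 28. Multiply: (-9)^14 ≡ 22^8 × 22^4 × 22^2 ≡ 28 × 20 × 19 (mod 31): 28 × 20 = 560 ≡ 2; 2 × 19 = 38 ≡ 7. So (-9)^14 ≡ 7 (mod 31).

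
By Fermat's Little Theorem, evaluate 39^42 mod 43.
By Fermat's Little Theorem, 39^{42} ≡ 1 (mod 43) since 43 is prime and gcd(39, 43) = 1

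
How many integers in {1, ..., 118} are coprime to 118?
58

Prime factorization: 118 = 2 × 59
Using the formula φ(n) = n × Π(1 - 1/p) for each prime factor p:
φ(118) = 118 × (1 - 1/2) × (1 - 1/59)
φ(118) = 58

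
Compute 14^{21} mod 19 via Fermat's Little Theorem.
8

By Fermat's Little Theorem, a^(p-1) ≡ 1 (mod p) for prime p and gcd(a, p) = 1
Here p = 19, so 14^18 ≡ 1 (mod 19)
We can reduce the exponent: 21 mod 18 = 3
So 14^21 ≡ 14^3 (mod 19)
Computing: 14^3 mod 19 = 8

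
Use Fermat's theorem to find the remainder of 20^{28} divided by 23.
16

By Fermat's Little Theorem, a^(p-1) ≡ 1 (mod p) for prime p and gcd(a, p) = 1
Here p = 23, so 20^22 ≡ 1 (mod 23)
We can reduce the exponent: 28 mod 22 = 6
So 20^28 ≡ 20^6 (mod 23)
Computing: 20^6 mod 23 = 16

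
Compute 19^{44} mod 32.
17

Using successive squaring:
Binary expansion of 44: 101100
Powers of 19 mod 32 (each is the square of the previous):
  19^1 ≡ 19 (mod 32)
  19^2 ≡ 19² = 361 ≡ 9 (mod 32)
  19^4 ≡ 9² = 81 ≡ 17 (mod 32)
  19^8 ≡ 17² = 289 ≡ 1 (mod 32)
  19^16 ≡ 1² = 1 ≡ 1 (mod 32)
  19^32 ≡ 1² = 1 ≡ 1 (mod 32)
44 = 32 + 8 + 4, so 19^44 = 19^32 × 19^8 × 19^4 ≡ 1 × 1 × 17 (mod 32)
Multiplying step by step:
  1 × 1 = 1 ≡ 1 (mod 32)
  1 × 17 = 17 ≡ 17 (mod 32)
Result: 19^44 ≡ 17 (mod 32)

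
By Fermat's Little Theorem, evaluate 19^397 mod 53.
By Fermat: 19^{52} ≡ 1 (mod 53). 397 = 7×52 + 33. So 19^{397} ≡ 19^{33} ≡ 26 (mod 53)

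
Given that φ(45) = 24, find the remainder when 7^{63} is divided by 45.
By Euler: 7^{24} ≡ 1 (mod 45) since gcd(7, 45) = 1. 63 = 2×24 + 15. So 7^{63} ≡ 7^{15} ≡ 28 (mod 45)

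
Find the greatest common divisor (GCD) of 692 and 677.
1

Using the Euclidean algorithm:
692 = 1 × 677 + 15
677 = 45 × 15 + 2
15 = 7 × 2 + 1
2 = 2 × 1 + 0

GCD(692, 677) = 1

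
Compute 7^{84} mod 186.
163

Using successive squaring:
Binary expansion of 84: 1010100
Powers of 7 mod 186 (each is the square of the previous):
  7^1 ≡ 7 (mod 186)
  7^2 ≡ 7² = 49 ≡ 49 (mod 186)
  7^4 ≡ 49² = 2401 ≡ 169 (mod 186)
  7^8 ≡ 169² = 28561 ≡ 103 (mod 186)
  7^16 ≡ 103² = 10609 ≡ 7 (mod 186)
  7^32 ≡ 7² = 49 ≡ 49 (mod 186)
  7^64 ≡ 49² = 2401 ≡ 169 (mod 186)
84 = 64 + 16 + 4, so 7^84 = 7^64 × 7^16 × 7^4 ≡ 169 × 7 × 169 (mod 186)
Multiplying step by step:
  169 × 7 = 1183 ≡ 67 (mod 186)
  67 × 169 = 11323 ≡ 163 (mod 186)
Result: 7^84 ≡ 163 (mod 186)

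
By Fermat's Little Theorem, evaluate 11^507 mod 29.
By Fermat: 11^{28} ≡ 1 (mod 29). 507 ≡ 3 (mod 28). So 11^{507} ≡ 11^{3} ≡ 26 (mod 29)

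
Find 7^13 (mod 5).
Using Fermat: 7^{4} ≡ 1 (mod 5). 13 ≡ 1 (mod 4). So 7^{13} ≡ 7^{1} ≡ 2 (mod 5)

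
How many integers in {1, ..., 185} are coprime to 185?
144

Prime factorization: 185 = 5 × 37
Using the formula φ(n) = n × Π(1 - 1/p) for each prime factor p:
φ(185) = 185 × (1 - 1/5) × (1 - 1/37)
φ(185) = 144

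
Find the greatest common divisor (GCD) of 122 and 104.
2

Using the Euclidean algorithm:
122 = 1 × 104 + 18
104 = 5 × 18 + 14
18 = 1 × 14 + 4
14 = 3 × 4 + 2
4 = 2 × 2 + 0

GCD(122, 104) = 2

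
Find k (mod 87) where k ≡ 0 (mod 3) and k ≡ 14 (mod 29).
M = 3 × 29 = 87. M₁ = 29, y₁ ≡ 2 (mod 3). M₂ = 3, y₂ ≡ 10 (mod 29). k = 0×29×2 + 14×3×10 ≡ 72 (mod 87)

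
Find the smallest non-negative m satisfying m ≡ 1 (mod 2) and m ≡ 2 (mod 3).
M = 2 × 3 = 6. M₁ = 3, y₁ ≡ 1 (mod 2). M₂ = 2, y₂ ≡ 2 (mod 3). m = 1×3×1 + 2×2×2 ≡ 5 (mod 6)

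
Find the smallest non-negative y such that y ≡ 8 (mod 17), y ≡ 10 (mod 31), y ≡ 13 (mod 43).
15665

Using the Chinese Remainder Theorem:
M = product of moduli = 22661
For equation 1: M_1 = 1333, 1333 ≡ 7 (mod 17), inverse of 1333 mod 17 is 5 (check: 7 × 5 = 35 ≡ 1 (mod 17))
For equation 2: M_2 = 731, 731 ≡ 18 (mod 31), inverse of 731 mod 31 is 19 (check: 18 × 19 = 342 ≡ 1 (mod 31))
For equation 3: M_3 = 527, 527 ≡ 11 (mod 43), inverse of 527 mod 43 is 4 (check: 11 × 4 = 44 ≡ 1 (mod 43))
Combine: y ≡ Σ r_i×M_i×(M_i⁻¹ mod m_i) = 8×1333×5 + 10×731×19 + 13×527×4 = 53320 + 138890 + 27404 = 219614
219614 mod 22661 = 15665
y ≡ 15665 (mod 22661)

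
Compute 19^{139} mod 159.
58

Using successive squaring:
Binary expansion of 139: 10001011
Powers of 19 mod 159 (each is the square of the previous):
  19^1 ≡ 19 (mod 159)
  19^2 ≡ 19² = 361 ≡ 43 (mod 159)
  19^4 ≡ 43² = 1849 ≡ 100 (mod 159)
  19^8 ≡ 100² = 10000 ≡ 142 (mod 159)
  19^16 ≡ 142² = 20164 ≡ 130 (mod 159)
  19^32 ≡ 130² = 16900 ≡ 46 (mod 159)
  19^64 ≡ 46² = 2116 ≡ 49 (mod 159)
  19^128 ≡ 49² = 2401 ≡ 16 (mod 159)
139 = 128 + 8 + 2 + 1, so 19^139 = 19^128 × 19^8 × 19^2 × 19^1 ≡ 16 × 142 × 43 × 19 (mod 159)
Multiplying step by step:
  16 × 142 = 2272 ≡ 46 (mod 159)
  46 × 43 = 1978 ≡ 70 (mod 159)
  70 × 19 = 1330 ≡ 58 (mod 159)
Result: 19^139 ≡ 58 (mod 159)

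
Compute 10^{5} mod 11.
10

Using successive squaring:
Binary expansion of 5: 101
Powers of 10 mod 11 (each is the square of the previous):
  10^1 ≡ 10 (mod 11)
  10^2 ≡ 10² = 100 ≡ 1 (mod 11)
  10^4 ≡ 1² = 1 ≡ 1 (mod 11)
5 = 4 + 1, so 10^5 = 10^4 × 10^1 ≡ 1 × 10 (mod 11)
Multiplying step by step:
  1 × 10 = 10 ≡ 10 (mod 11)
Result: 10^5 ≡ 10 (mod 11)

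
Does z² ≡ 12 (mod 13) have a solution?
By Euler's criterion: 12^{6} ≡ 1 (mod 13). Since this equals 1, 12 is a QR.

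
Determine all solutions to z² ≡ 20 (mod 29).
The square roots of 20 mod 29 are 7 and 22. Verify: 7² = 49 ≡ 20 (mod 29)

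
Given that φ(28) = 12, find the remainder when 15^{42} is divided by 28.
By Euler: 15^{12} ≡ 1 (mod 28) since gcd(15, 28) = 1. 42 = 3×12 + 6. So 15^{42} ≡ 15^{6} ≡ 1 (mod 28)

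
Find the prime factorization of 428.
2^2 × 107

Divide by primes starting from smallest:
428 ÷ 2 = 214
214 ÷ 2 = 107
107 ÷ 107 = 1

428 = 2^2 × 107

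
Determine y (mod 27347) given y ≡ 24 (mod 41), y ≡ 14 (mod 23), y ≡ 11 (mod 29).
12365

Using the Chinese Remainder Theorem:
M = product of moduli = 27347
For equation 1: M_1 = 667, 667 ≡ 11 (mod 41), inverse of 667 mod 41 is 15 (check: 11 × 15 = 165 ≡ 1 (mod 41))
For equation 2: M_2 = 1189, 1189 ≡ 16 (mod 23), inverse of 1189 mod 23 is 13 (check: 16 × 13 = 208 ≡ 1 (mod 23))
For equation 3: M_3 = 943, 943 ≡ 15 (mod 29), inverse of 943 mod 29 is 2 (check: 15 × 2 = 30 ≡ 1 (mod 29))
Combine: y ≡ Σ r_i×M_i×(M_i⁻¹ mod m_i) = 24×667×15 + 14×1189×13 + 11×943×2 = 240120 + 216398 + 20746 = 477264
477264 mod 27347 = 12365
y ≡ 12365 (mod 27347)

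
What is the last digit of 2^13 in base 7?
Using Fermat: 2^{6} ≡ 1 (mod 7). 13 ≡ 1 (mod 6). So 2^{13} ≡ 2^{1} ≡ 2 (mod 7)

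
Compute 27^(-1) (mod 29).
27^(-1) ≡ 14 (mod 29). Verification: 27 × 14 = 378 ≡ 1 (mod 29)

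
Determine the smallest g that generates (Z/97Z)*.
5

A primitive root g modulo p has order p-1 = 96
Prime divisors of 96: [2, 3]
g is a primitive root iff g^(96/q) ≢ 1 (mod 97) for each prime divisor q
Testing small values:
  g = 2: 2^48 ≡ 1, 2^32 ≡ 35 (mod 97) → 2^48 ≡ 1, not primitive root
  g = 3: 3^48 ≡ 1, 3^32 ≡ 35 (mod 97) → 3^48 ≡ 1, not primitive root
  g = 4: 4^48 ≡ 1, 4^32 ≡ 61 (mod 97) → 4^48 ≡ 1, not primitive root
  g = 5: 5^48 ≡ 96, 5^32 ≡ 35 (mod 97) → none is 1, primitive root!
The smallest primitive root is 5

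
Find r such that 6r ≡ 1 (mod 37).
6^(-1) ≡ 31 (mod 37). Verification: 6 × 31 = 186 ≡ 1 (mod 37)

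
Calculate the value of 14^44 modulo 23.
Using Fermat: 14^{22} ≡ 1 (mod 23). 44 ≡ 0 (mod 22). So 14^{44} ≡ 14^{0} ≡ 1 (mod 23)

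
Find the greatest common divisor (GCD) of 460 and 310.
10

Using the Euclidean algorithm:
460 = 1 × 310 + 150
310 = 2 × 150 + 10
150 = 15 × 10 + 0

GCD(460, 310) = 10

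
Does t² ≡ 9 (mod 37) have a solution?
By Euler's criterion: 9^{18} ≡ 1 (mod 37). Since this equals 1, 9 is a QR.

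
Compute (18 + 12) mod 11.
8

(18 + 12) = 30
30 mod 11 = 8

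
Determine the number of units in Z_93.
60

Prime factorization: 93 = 3 × 31
Using the formula φ(n) = n × Π(1 - 1/p) for each prime factor p:
φ(93) = 93 × (1 - 1/3) × (1 - 1/31)
φ(93) = 60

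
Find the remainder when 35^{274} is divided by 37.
By Fermat: 35^{36} ≡ 1 (mod 37). 274 = 7×36 + 22. So 35^{274} ≡ 35^{22} ≡ 21 (mod 37)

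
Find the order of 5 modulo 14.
Powers of 5 mod 14: 5^1≡5, 5^2≡11, 5^3≡13, 5^4≡9, 5^5≡3, 5^6≡1. Order = 6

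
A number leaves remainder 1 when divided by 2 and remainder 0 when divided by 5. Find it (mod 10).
M = 2 × 5 = 10. M₁ = 5, y₁ ≡ 1 (mod 2). M₂ = 2, y₂ ≡ 3 (mod 5). r = 1×5×1 + 0×2×3 ≡ 5 (mod 10)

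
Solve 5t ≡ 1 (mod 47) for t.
19

Using Extended Euclidean Algorithm:
gcd(5, 47) = 1
Bezout coefficients: 5 × 19 + 47 × -2 = 1
So 5 × 19 ≡ 1 (mod 47)
The inverse is 19 mod 47 = 19
Verification: 5 × 19 = 95 = 2 × 47 + 1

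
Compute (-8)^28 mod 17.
Using Fermat: (-8)^{16} ≡ 1 (mod 17). 28 ≡ 12 (mod 16). So (-8)^{28} ≡ (-8)^{12} ≡ 16 (mod 17)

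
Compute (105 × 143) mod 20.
15

(105 × 143) = 15015
15015 mod 20 = 15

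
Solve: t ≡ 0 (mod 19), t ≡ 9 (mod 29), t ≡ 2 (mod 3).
M = 19 × 29 × 3 = 1653. M₁ = 87, y₁ ≡ 7 (mod 19). M₂ = 57, y₂ ≡ 28 (mod 29). M₃ = 551, y₃ ≡ 2 (mod 3). t = 0×87×7 + 9×57×28 + 2×551×2 ≡ 38 (mod 1653)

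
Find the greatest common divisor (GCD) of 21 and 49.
7

Using the Euclidean algorithm:
21 = 0 × 49 + 21
49 = 2 × 21 + 7
21 = 3 × 7 + 0

GCD(21, 49) = 7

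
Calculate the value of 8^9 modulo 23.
9 = 8 + 1 (binary 1001). Repeated squaring mod 23: 8^1 ≡ 8; 8^2 ≡ 8² = 64 ≡ 18; 8^4 ≡ 18² = 324 ≡ 2; 8^8 ≡ 2² = 4 ≡ 4. Multiply: 8^9 = 8^8 × 8^1 ≡ 4 × 8 (mod 23): 4 × 8 = 32 ≡ 9. So 8^9 ≡ 9 (mod 23).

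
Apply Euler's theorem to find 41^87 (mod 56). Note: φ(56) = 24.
By Euler: 41^{24} ≡ 1 (mod 56) since gcd(41, 56) = 1. 87 = 3×24 + 15. So 41^{87} ≡ 41^{15} ≡ 41 (mod 56)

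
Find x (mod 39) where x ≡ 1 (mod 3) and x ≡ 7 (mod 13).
M = 3 × 13 = 39. M₁ = 13, y₁ ≡ 1 (mod 3). M₂ = 3, y₂ ≡ 9 (mod 13). x = 1×13×1 + 7×3×9 ≡ 7 (mod 39)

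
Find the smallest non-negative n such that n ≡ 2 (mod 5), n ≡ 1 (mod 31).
32

Using the Chinese Remainder Theorem:
M = product of moduli = 155
For equation 1: M_1 = 31, 31 ≡ 1 (mod 5), inverse of 31 mod 5 is 1 (check: 1 × 1 = 1 ≡ 1 (mod 5))
For equation 2: M_2 = 5, 5 ≡ 5 (mod 31), inverse of 5 mod 31 is 25 (check: 5 × 25 = 125 ≡ 1 (mod 31))
Combine: n ≡ Σ r_i×M_i×(M_i⁻¹ mod m_i) = 2×31×1 + 1×5×25 = 62 + 125 = 187
187 mod 155 = 32
n ≡ 32 (mod 155)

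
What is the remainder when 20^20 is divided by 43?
Using repeated squaring. 20 = 16 + 4 (binary 10100). Repeated squaring mod 43: 20^1 ≡ 20; 20^2 ≡ 20² = 400 ≡ 13; 20^4 ≡ 13² = 169 ≡ 40; 20^8 ≡ 40² = 1600 ≡ 9; 20^16 ≡ 9² = 81 ≡ 38. Multiply: 20^20 = 20^16 × 20^4 ≡ 38 × 40 (mod 43): 38 × 40 = 1520 ≡ 15. So 20^20 ≡ 15 (mod 43).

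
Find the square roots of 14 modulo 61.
The square roots of 14 mod 61 are 21 and 40. Verify: 21² = 441 ≡ 14 (mod 61)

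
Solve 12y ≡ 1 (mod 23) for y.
12^(-1) ≡ 2 (mod 23). Verification: 12 × 2 = 24 ≡ 1 (mod 23)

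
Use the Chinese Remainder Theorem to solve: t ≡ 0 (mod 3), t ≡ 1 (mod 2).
M = 3 × 2 = 6. M₁ = 2, y₁ ≡ 2 (mod 3). M₂ = 3, y₂ ≡ 1 (mod 2). t = 0×2×2 + 1×3×1 ≡ 3 (mod 6)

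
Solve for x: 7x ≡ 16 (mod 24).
16

Since gcd(7, 24) = 1 divides 16, a solution exists.
Multiply both sides by the inverse of 7 mod 24:
  7^(-1) mod 24 = 7
  x ≡ 7 × 16 ≡ 112 ≡ 16 (mod 24)
Verification: 7 × 16 = 112 = 4 × 24 + 16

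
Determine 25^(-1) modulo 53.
25^(-1) ≡ 17 (mod 53). Verification: 25 × 17 = 425 ≡ 1 (mod 53)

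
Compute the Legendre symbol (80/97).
(80/97) = 80^{48} mod 97 = -1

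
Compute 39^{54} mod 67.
25

Using successive squaring:
Binary expansion of 54: 110110
Powers of 39 mod 67 (each is the square of the previous):
  39^1 ≡ 39 (mod 67)
  39^2 ≡ 39² = 1521 ≡ 47 (mod 67)
  39^4 ≡ 47² = 2209 ≡ 65 (mod 67)
  39^8 ≡ 65² = 4225 ≡ 4 (mod 67)
  39^16 ≡ 4² = 16 ≡ 16 (mod 67)
  39^32 ≡ 16² = 256 ≡ 55 (mod 67)
54 = 32 + 16 + 4 + 2, so 39^54 = 39^32 × 39^16 × 39^4 × 39^2 ≡ 55 × 16 × 65 × 47 (mod 67)
Multiplying step by step:
  55 × 16 = 880 ≡ 9 (mod 67)
  9 × 65 = 585 ≡ 49 (mod 67)
  49 × 47 = 2303 ≡ 25 (mod 67)
Result: 39^54 ≡ 25 (mod 67)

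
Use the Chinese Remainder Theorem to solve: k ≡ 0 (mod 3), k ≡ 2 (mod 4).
M = 3 × 4 = 12. M₁ = 4, y₁ ≡ 1 (mod 3). M₂ = 3, y₂ ≡ 3 (mod 4). k = 0×4×1 + 2×3×3 ≡ 6 (mod 12)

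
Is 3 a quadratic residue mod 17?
By Euler's criterion: 3^{8} ≡ 16 (mod 17). Since this equals -1 (≡ 16), 3 is not a QR.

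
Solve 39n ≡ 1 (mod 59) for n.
39^(-1) ≡ 56 (mod 59). Verification: 39 × 56 = 2184 ≡ 1 (mod 59)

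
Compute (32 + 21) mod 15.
8

(32 + 21) = 53
53 mod 15 = 8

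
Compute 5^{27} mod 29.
6

Using successive squaring:
Binary expansion of 27: 11011
Powers of 5 mod 29 (each is the square of the previous):
  5^1 ≡ 5 (mod 29)
  5^2 ≡ 5² = 25 ≡ 25 (mod 29)
  5^4 ≡ 25² = 625 ≡ 16 (mod 29)
  5^8 ≡ 16² = 256 ≡ 24 (mod 29)
  5^16 ≡ 24² = 576 ≡ 25 (mod 29)
27 = 16 + 8 + 2 + 1, so 5^27 = 5^16 × 5^8 × 5^2 × 5^1 ≡ 25 × 24 × 25 × 5 (mod 29)
Multiplying step by step:
  25 × 24 = 600 ≡ 20 (mod 29)
  20 × 25 = 500 ≡ 7 (mod 29)
  7 × 5 = 35 ≡ 6 (mod 29)
Result: 5^27 ≡ 6 (mod 29)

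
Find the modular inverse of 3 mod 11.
3^(-1) ≡ 4 (mod 11). Verification: 3 × 4 = 12 ≡ 1 (mod 11)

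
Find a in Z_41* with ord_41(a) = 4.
9 has order 4 mod 41 since 9^{4} ≡ 1 (mod 41) and no smaller power works.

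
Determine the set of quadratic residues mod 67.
QRs mod 67: {1, 4, 6, 9, 10, 14, 15, 16, 17, 19, 21, 22, 23, 24, 25, 26, 29, 33, 35, 36, 37, 39, 40, 47, 49, 54, 55, 56, 59, 60, 62, 64, 65}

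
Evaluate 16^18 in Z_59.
Using repeated squaring. 18 = 16 + 2 (binary 10010). Repeated squaring mod 59: 16^1 ≡ 16; 16^2 ≡ 16² = 256 ≡ 20; 16^4 ≡ 20² = 400 ≡ 46; 16^8 ≡ 46² = 2116 ≡ 51; 16^16 ≡ 51² = 2601 ≡ 5. Multiply: 16^18 = 16^16 × 16^2 ≡ 5 × 20 (mod 59): 5 × 20 = 100 ≡ 41. So 16^18 ≡ 41 (mod 59).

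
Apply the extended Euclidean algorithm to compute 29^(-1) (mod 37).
Extended GCD: 29(-14) + 37(11) = 1. So 29^(-1) ≡ 23 ≡ 23 (mod 37). Verify: 29 × 23 = 667 ≡ 1 (mod 37)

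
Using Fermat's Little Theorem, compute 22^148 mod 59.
By Fermat: 22^{58} ≡ 1 (mod 59). 148 = 2×58 + 32. So 22^{148} ≡ 22^{32} ≡ 28 (mod 59)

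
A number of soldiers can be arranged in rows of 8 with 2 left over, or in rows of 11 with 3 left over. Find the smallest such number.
M = 8 × 11 = 88. M₁ = 11, y₁ ≡ 3 (mod 8). M₂ = 8, y₂ ≡ 7 (mod 11). k = 2×11×3 + 3×8×7 ≡ 58 (mod 88). The smallest positive such number is 58.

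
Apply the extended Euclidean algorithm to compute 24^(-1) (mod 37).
Extended GCD: 24(17) + 37(-11) = 1. So 24^(-1) ≡ 17 ≡ 17 (mod 37). Verify: 24 × 17 = 408 ≡ 1 (mod 37)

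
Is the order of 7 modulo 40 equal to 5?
No, the actual order is 4, not 5.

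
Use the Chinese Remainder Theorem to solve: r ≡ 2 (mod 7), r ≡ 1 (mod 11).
M = 7 × 11 = 77. M₁ = 11, y₁ ≡ 2 (mod 7). M₂ = 7, y₂ ≡ 8 (mod 11). r = 2×11×2 + 1×7×8 ≡ 23 (mod 77)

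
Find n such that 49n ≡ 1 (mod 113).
49^(-1) ≡ 30 (mod 113). Verification: 49 × 30 = 1470 ≡ 1 (mod 113)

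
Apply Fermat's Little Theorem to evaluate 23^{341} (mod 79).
55

By Fermat's Little Theorem, a^(p-1) ≡ 1 (mod p) for prime p and gcd(a, p) = 1
Here p = 79, so 23^78 ≡ 1 (mod 79)
We can reduce the exponent: 341 mod 78 = 29
So 23^341 ≡ 23^29 (mod 79)
Computing: 23^29 mod 79 = 55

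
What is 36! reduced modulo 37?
By Wilson's theorem, (36)! ≡ -1 ≡ 36 (mod 37)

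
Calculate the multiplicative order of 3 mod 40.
Powers of 3 mod 40: 3^1≡3, 3^2≡9, 3^3≡27, 3^4≡1. Order = 4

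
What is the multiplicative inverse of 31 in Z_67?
13

Using Extended Euclidean Algorithm:
gcd(31, 67) = 1
Bezout coefficients: 31 × 13 + 67 × -6 = 1
So 31 × 13 ≡ 1 (mod 67)
The inverse is 13 mod 67 = 13
Verification: 31 × 13 = 403 = 6 × 67 + 1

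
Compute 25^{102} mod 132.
97

Using successive squaring:
Binary expansion of 102: 1100110
Powers of 25 mod 132 (each is the square of the previous):
  25^1 ≡ 25 (mod 132)
  25^2 ≡ 25² = 625 ≡ 97 (mod 132)
  25^4 ≡ 97² = 9409 ≡ 37 (mod 132)
  25^8 ≡ 37² = 1369 ≡ 49 (mod 132)
  25^16 ≡ 49² = 2401 ≡ 25 (mod 132)
  25^32 ≡ 25² = 625 ≡ 97 (mod 132)
  25^64 ≡ 97² = 9409 ≡ 37 (mod 132)
102 = 64 + 32 + 4 + 2, so 25^102 = 25^64 × 25^32 × 25^4 × 25^2 ≡ 37 × 97 × 37 × 97 (mod 132)
Multiplying step by step:
  37 × 97 = 3589 ≡ 25 (mod 132)
  25 × 37 = 925 ≡ 1 (mod 132)
  1 × 97 = 97 ≡ 97 (mod 132)
Result: 25^102 ≡ 97 (mod 132)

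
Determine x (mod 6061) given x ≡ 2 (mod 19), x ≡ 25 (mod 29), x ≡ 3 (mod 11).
344

Using the Chinese Remainder Theorem:
M = product of moduli = 6061
For equation 1: M_1 = 319, 319 ≡ 15 (mod 19), inverse of 319 mod 19 is 14 (check: 15 × 14 = 210 ≡ 1 (mod 19))
For equation 2: M_2 = 209, 209 ≡ 6 (mod 29), inverse of 209 mod 29 is 5 (check: 6 × 5 = 30 ≡ 1 (mod 29))
For equation 3: M_3 = 551, 551 ≡ 1 (mod 11), inverse of 551 mod 11 is 1 (check: 1 × 1 = 1 ≡ 1 (mod 11))
Combine: x ≡ Σ r_i×M_i×(M_i⁻¹ mod m_i) = 2×319×14 + 25×209×5 + 3×551×1 = 8932 + 26125 + 1653 = 36710
36710 mod 6061 = 344
x ≡ 344 (mod 6061)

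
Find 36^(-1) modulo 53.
28

Using Extended Euclidean Algorithm:
gcd(36, 53) = 1
Bezout coefficients: 36 × -25 + 53 × 17 = 1
So 36 × -25 ≡ 1 (mod 53)
The inverse is -25 mod 53 = 28
Verification: 36 × 28 = 1008 = 19 × 53 + 1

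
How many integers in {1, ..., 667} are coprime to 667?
616

Prime factorization: 667 = 23 × 29
Using the formula φ(n) = n × Π(1 - 1/p) for each prime factor p:
φ(667) = 667 × (1 - 1/23) × (1 - 1/29)
φ(667) = 616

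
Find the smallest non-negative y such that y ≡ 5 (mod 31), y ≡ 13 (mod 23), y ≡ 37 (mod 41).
12870

Using the Chinese Remainder Theorem:
M = product of moduli = 29233
For equation 1: M_1 = 943, 943 ≡ 13 (mod 31), inverse of 943 mod 31 is 12 (check: 13 × 12 = 156 ≡ 1 (mod 31))
For equation 2: M_2 = 1271, 1271 ≡ 6 (mod 23), inverse of 1271 mod 23 is 4 (check: 6 × 4 = 24 ≡ 1 (mod 23))
For equation 3: M_3 = 713, 713 ≡ 16 (mod 41), inverse of 713 mod 41 is 18 (check: 16 × 18 = 288 ≡ 1 (mod 41))
Combine: y ≡ Σ r_i×M_i×(M_i⁻¹ mod m_i) = 5×943×12 + 13×1271×4 + 37×713×18 = 56580 + 66092 + 474858 = 597530
597530 mod 29233 = 12870
y ≡ 12870 (mod 29233)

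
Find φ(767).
696

Prime factorization: 767 = 13 × 59
Using the formula φ(n) = n × Π(1 - 1/p) for each prime factor p:
φ(767) = 767 × (1 - 1/13) × (1 - 1/59)
φ(767) = 696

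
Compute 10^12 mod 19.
Using repeated squaring. 12 = 8 + 4 (binary 1100). Repeated squaring mod 19: 10^1 ≡ 10; 10^2 ≡ 10² = 100 ≡ 5; 10^4 ≡ 5² = 25 ≡ 6; 10^8 ≡ 6² = 36 ≡ 17. Multiply: 10^12 = 10^8 × 10^4 ≡ 17 × 6 (mod 19): 17 × 6 = 102 ≡ 7. So 10^12 ≡ 7 (mod 19).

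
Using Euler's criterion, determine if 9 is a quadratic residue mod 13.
By Euler's criterion: 9^{6} ≡ 1 (mod 13). Since this equals 1, 9 is a QR.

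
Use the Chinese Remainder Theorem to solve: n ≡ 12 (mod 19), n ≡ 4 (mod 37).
411

Using the Chinese Remainder Theorem:
M = product of moduli = 703
For equation 1: M_1 = 37, 37 ≡ 18 (mod 19), inverse of 37 mod 19 is 18 (check: 18 × 18 = 324 ≡ 1 (mod 19))
For equation 2: M_2 = 19, 19 ≡ 19 (mod 37), inverse of 19 mod 37 is 2 (check: 19 × 2 = 38 ≡ 1 (mod 37))
Combine: n ≡ Σ r_i×M_i×(M_i⁻¹ mod m_i) = 12×37×18 + 4×19×2 = 7992 + 152 = 8144
8144 mod 703 = 411
n ≡ 411 (mod 703)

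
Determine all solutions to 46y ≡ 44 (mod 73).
20

Since gcd(46, 73) = 1 divides 44, a solution exists.
Multiply both sides by the inverse of 46 mod 73:
  46^(-1) mod 73 = 27
  x ≡ 27 × 44 ≡ 1188 ≡ 20 (mod 73)
Verification: 46 × 20 = 920 = 12 × 73 + 44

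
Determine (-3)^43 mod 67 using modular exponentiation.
Using repeated squaring. (-3) ≡ 64 (mod 67). 43 = 32 + 8 + 2 + 1 (binary 101011). Repeated squaring mod 67: 64^1 ≡ 64; 64^2 ≡ 64² = 4096 ≡ 9; 64^4 ≡ 9² = 81 ≡ 14; 64^8 ≡ 14² = 196 ≡ 62; 64^16 ≡ 62² = 3844 ≡ 25; 64^32 ≡ 25² = 625 ≡ 22. Multiply: (-3)^43 ≡ 64^32 × 64^8 × 64^2 × 64^1 ≡ 22 × 62 × 9 × 64 (mod 67): 22 × 62 = 1364 ≡ 24; 24 × 9 = 216 ≡ 15; 15 × 64 = 960 ≡ 22. So (-3)^43 ≡ 22 (mod 67).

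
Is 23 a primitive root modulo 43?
p - 1 = 42 has prime divisors 2, 3, 7. Check 23^(42/q) mod 43 for each: 23^(42/2) = 23^21 ≡ 1, 23^(42/3) = 23^14 ≡ 36, 23^(42/7) = 23^6 ≡ 4 (mod 43). Since 23^21 ≡ 1 (mod 43), the order of 23 divides 21 (in fact the order is 21) ≠ 42, so it is not a primitive root.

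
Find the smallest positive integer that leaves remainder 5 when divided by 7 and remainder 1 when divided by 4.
M = 7 × 4 = 28. M₁ = 4, y₁ ≡ 2 (mod 7). M₂ = 7, y₂ ≡ 3 (mod 4). r = 5×4×2 + 1×7×3 ≡ 5 (mod 28). The smallest positive such number is 5.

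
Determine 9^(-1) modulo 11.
9^(-1) ≡ 5 (mod 11). Verification: 9 × 5 = 45 ≡ 1 (mod 11)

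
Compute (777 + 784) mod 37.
7

(777 + 784) = 1561
1561 mod 37 = 7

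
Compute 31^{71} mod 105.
61

Using successive squaring:
Binary expansion of 71: 1000111
Powers of 31 mod 105 (each is the square of the previous):
  31^1 ≡ 31 (mod 105)
  31^2 ≡ 31² = 961 ≡ 16 (mod 105)
  31^4 ≡ 16² = 256 ≡ 46 (mod 105)
  31^8 ≡ 46² = 2116 ≡ 16 (mod 105)
  31^16 ≡ 16² = 256 ≡ 46 (mod 105)
  31^32 ≡ 46² = 2116 ≡ 16 (mod 105)
  31^64 ≡ 16² = 256 ≡ 46 (mod 105)
71 = 64 + 4 + 2 + 1, so 31^71 = 31^64 × 31^4 × 31^2 × 31^1 ≡ 46 × 46 × 16 × 31 (mod 105)
Multiplying step by step:
  46 × 46 = 2116 ≡ 16 (mod 105)
  16 × 16 = 256 ≡ 46 (mod 105)
  46 × 31 = 1426 ≡ 61 (mod 105)
Result: 31^71 ≡ 61 (mod 105)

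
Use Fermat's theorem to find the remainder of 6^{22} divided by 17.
8

By Fermat's Little Theorem, a^(p-1) ≡ 1 (mod p) for prime p and gcd(a, p) = 1
Here p = 17, so 6^16 ≡ 1 (mod 17)
We can reduce the exponent: 22 mod 16 = 6
So 6^22 ≡ 6^6 (mod 17)
Computing: 6^6 mod 17 = 8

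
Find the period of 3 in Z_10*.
Powers of 3 mod 10: 3^1≡3, 3^2≡9, 3^3≡7, 3^4≡1. Order = 4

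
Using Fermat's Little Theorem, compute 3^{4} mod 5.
1

By Fermat's Little Theorem, a^(p-1) ≡ 1 (mod p) for prime p and gcd(a, p) = 1
Here p = 5, so 3^4 ≡ 1 (mod 5)
We can reduce the exponent: 4 mod 4 = 0
So 3^4 ≡ 3^0 (mod 5)
Computing: 3^0 mod 5 = 1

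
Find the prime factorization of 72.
2^3 × 3^2

Divide by primes starting from smallest:
72 ÷ 2 = 36
36 ÷ 2 = 18
18 ÷ 2 = 9
9 ÷ 3 = 3
3 ÷ 3 = 1

72 = 2^3 × 3^2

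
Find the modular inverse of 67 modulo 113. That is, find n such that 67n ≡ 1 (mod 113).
27

Using Extended Euclidean Algorithm:
gcd(67, 113) = 1
Bezout coefficients: 67 × 27 + 113 × -16 = 1
So 67 × 27 ≡ 1 (mod 113)
The inverse is 27 mod 113 = 27
Verification: 67 × 27 = 1809 = 16 × 113 + 1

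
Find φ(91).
72

Prime factorization: 91 = 7 × 13
Using the formula φ(n) = n × Π(1 - 1/p) for each prime factor p:
φ(91) = 91 × (1 - 1/7) × (1 - 1/13)
φ(91) = 72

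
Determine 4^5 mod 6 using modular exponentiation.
5 = 4 + 1 (binary 101). Repeated squaring mod 6: 4^1 ≡ 4; 4^2 ≡ 4² = 16 ≡ 4; 4^4 ≡ 4² = 16 ≡ 4. Multiply: 4^5 = 4^4 × 4^1 ≡ 4 × 4 (mod 6): 4 × 4 = 16 ≡ 4. So 4^5 ≡ 4 (mod 6).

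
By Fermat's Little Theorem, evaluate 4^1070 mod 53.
By Fermat: 4^{52} ≡ 1 (mod 53). 1070 ≡ 30 (mod 52). So 4^{1070} ≡ 4^{30} ≡ 44 (mod 53)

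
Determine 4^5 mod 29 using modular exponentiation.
5 = 4 + 1 (binary 101). Repeated squaring mod 29: 4^1 ≡ 4; 4^2 ≡ 4² = 16 ≡ 16; 4^4 ≡ 16² = 256 ≡ 24. Multiply: 4^5 = 4^4 × 4^1 ≡ 24 × 4 (mod 29): 24 × 4 = 96 ≡ 9. So 4^5 ≡ 9 (mod 29).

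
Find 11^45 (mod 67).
Using repeated squaring. 45 = 32 + 8 + 4 + 1 (binary 101101). Repeated squaring mod 67: 11^1 ≡ 11; 11^2 ≡ 11² = 121 ≡ 54; 11^4 ≡ 54² = 2916 ≡ 35; 11^8 ≡ 35² = 1225 ≡ 19; 11^16 ≡ 19² = 361 ≡ 26; 11^32 ≡ 26² = 676 ≡ 6. Multiply: 11^45 = 11^32 × 11^8 × 11^4 × 11^1 ≡ 6 × 19 × 35 × 11 (mod 67): 6 × 19 = 114 ≡ 47; 47 × 35 = 1645 ≡ 37; 37 × 11 = 407 ≡ 5. So 11^45 ≡ 5 (mod 67).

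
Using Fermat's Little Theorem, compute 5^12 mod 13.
By Fermat's Little Theorem, 5^{12} ≡ 1 (mod 13) since 13 is prime and gcd(5, 13) = 1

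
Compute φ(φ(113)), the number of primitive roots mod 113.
Number of primitive roots mod 113 = φ(112) = 48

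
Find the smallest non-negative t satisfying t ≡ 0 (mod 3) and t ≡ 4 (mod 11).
M = 3 × 11 = 33. M₁ = 11, y₁ ≡ 2 (mod 3). M₂ = 3, y₂ ≡ 4 (mod 11). t = 0×11×2 + 4×3×4 ≡ 15 (mod 33)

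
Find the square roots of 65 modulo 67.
The square roots of 65 mod 67 are 47 and 20. Verify: 47² = 2209 ≡ 65 (mod 67)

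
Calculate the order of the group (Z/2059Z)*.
1960

Prime factorization: 2059 = 29 × 71
Using the formula φ(n) = n × Π(1 - 1/p) for each prime factor p:
φ(2059) = 2059 × (1 - 1/29) × (1 - 1/71)
φ(2059) = 1960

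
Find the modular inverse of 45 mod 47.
45^(-1) ≡ 23 (mod 47). Verification: 45 × 23 = 1035 ≡ 1 (mod 47)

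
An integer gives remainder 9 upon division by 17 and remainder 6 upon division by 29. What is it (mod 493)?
M = 17 × 29 = 493. M₁ = 29, y₁ ≡ 10 (mod 17). M₂ = 17, y₂ ≡ 12 (mod 29). y = 9×29×10 + 6×17×12 ≡ 383 (mod 493). The smallest positive such number is 383.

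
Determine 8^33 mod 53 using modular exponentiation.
Using repeated squaring. 33 = 32 + 1 (binary 100001). Repeated squaring mod 53: 8^1 ≡ 8; 8^2 ≡ 8² = 64 ≡ 11; 8^4 ≡ 11² = 121 ≡ 15; 8^8 ≡ 15² = 225 ≡ 13; 8^16 ≡ 13² = 169 ≡ 10; 8^32 ≡ 10² = 100 ≡ 47. Multiply: 8^33 = 8^32 × 8^1 ≡ 47 × 8 (mod 53): 47 × 8 = 376 ≡ 5. So 8^33 ≡ 5 (mod 53).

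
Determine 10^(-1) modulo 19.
10^(-1) ≡ 2 (mod 19). Verification: 10 × 2 = 20 ≡ 1 (mod 19)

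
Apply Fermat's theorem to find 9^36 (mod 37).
By Fermat's Little Theorem, 9^{36} ≡ 1 (mod 37) since 37 is prime and gcd(9, 37) = 1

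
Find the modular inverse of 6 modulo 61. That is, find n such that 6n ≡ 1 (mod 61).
51

Using Extended Euclidean Algorithm:
gcd(6, 61) = 1
Bezout coefficients: 6 × -10 + 61 × 1 = 1
So 6 × -10 ≡ 1 (mod 61)
The inverse is -10 mod 61 = 51
Verification: 6 × 51 = 306 = 5 × 61 + 1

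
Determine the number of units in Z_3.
2

Prime factorization: 3 = 3
Using the formula φ(n) = n × Π(1 - 1/p) for each prime factor p:
φ(3) = 3 × (1 - 1/3)
φ(3) = 2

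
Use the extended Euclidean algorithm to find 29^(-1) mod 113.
Extended GCD: 29(39) + 113(-10) = 1. So 29^(-1) ≡ 39 ≡ 39 (mod 113). Verify: 29 × 39 = 1131 ≡ 1 (mod 113)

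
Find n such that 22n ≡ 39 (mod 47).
21

Since gcd(22, 47) = 1 divides 39, a solution exists.
Multiply both sides by the inverse of 22 mod 47:
  22^(-1) mod 47 = 15
  x ≡ 15 × 39 ≡ 585 ≡ 21 (mod 47)
Verification: 22 × 21 = 462 = 9 × 47 + 39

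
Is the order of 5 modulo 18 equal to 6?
Yes, ord_18(5) = 6.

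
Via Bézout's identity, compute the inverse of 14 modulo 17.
Extended GCD: 14(-6) + 17(5) = 1. So 14^(-1) ≡ 11 ≡ 11 (mod 17). Verify: 14 × 11 = 154 ≡ 1 (mod 17)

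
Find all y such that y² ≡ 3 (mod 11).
The square roots of 3 mod 11 are 5 and 6. Verify: 5² = 25 ≡ 3 (mod 11)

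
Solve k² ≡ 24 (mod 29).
The square roots of 24 mod 29 are 16 and 13. Verify: 16² = 256 ≡ 24 (mod 29)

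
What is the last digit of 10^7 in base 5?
10 ≡ 0 (mod 5). 7 = 4 + 2 + 1 (binary 111). Repeated squaring mod 5: 0^1 ≡ 0; 0^2 ≡ 0² = 0 ≡ 0; 0^4 ≡ 0² = 0 ≡ 0. Multiply: 10^7 ≡ 0^4 × 0^2 × 0^1 ≡ 0 × 0 × 0 (mod 5): 0 × 0 = 0 ≡ 0; 0 × 0 = 0 ≡ 0. So 10^7 ≡ 0 (mod 5).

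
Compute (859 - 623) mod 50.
36

(859 - 623) = 236
236 mod 50 = 36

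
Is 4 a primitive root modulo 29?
p - 1 = 28 has prime divisors 2, 7. Check 4^(28/q) mod 29 for each: 4^(28/2) = 4^14 ≡ 1, 4^(28/7) = 4^4 ≡ 24 (mod 29). Since 4^14 ≡ 1 (mod 29), the order of 4 divides 14 (in fact the order is 14) ≠ 28, so it is not a primitive root.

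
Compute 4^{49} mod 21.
4

Using successive squaring:
Binary expansion of 49: 110001
Powers of 4 mod 21 (each is the square of the previous):
  4^1 ≡ 4 (mod 21)
  4^2 ≡ 4² = 16 ≡ 16 (mod 21)
  4^4 ≡ 16² = 256 ≡ 4 (mod 21)
  4^8 ≡ 4² = 16 ≡ 16 (mod 21)
  4^16 ≡ 16² = 256 ≡ 4 (mod 21)
  4^32 ≡ 4² = 16 ≡ 16 (mod 21)
49 = 32 + 16 + 1, so 4^49 = 4^32 × 4^16 × 4^1 ≡ 16 × 4 × 4 (mod 21)
Multiplying step by step:
  16 × 4 = 64 ≡ 1 (mod 21)
  1 × 4 = 4 ≡ 4 (mod 21)
Result: 4^49 ≡ 4 (mod 21)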